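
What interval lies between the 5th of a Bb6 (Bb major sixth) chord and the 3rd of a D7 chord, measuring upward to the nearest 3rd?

augmented 1st

The 5th of Bb6 (Bb major sixth) is F; the 3rd of D7 is F#.
F up to F# is 1 semitone, a half step wider than a perfect unison, so the interval is augmented.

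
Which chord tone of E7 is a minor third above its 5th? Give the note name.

D

E7 (E dominant seventh): E-G#-B-D.
The 5th is B. A minor third above B is D.
D is the chord's 7th.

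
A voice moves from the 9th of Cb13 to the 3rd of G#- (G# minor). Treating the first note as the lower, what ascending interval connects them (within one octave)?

A6

The 9th of Cb13 is Db; the 3rd of G#- (G# minor) is B.
From Db to B: 10 semitones over a sixth = augmented.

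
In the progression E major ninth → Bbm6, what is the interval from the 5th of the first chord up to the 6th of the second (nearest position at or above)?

minor sixth

The 5th of E major ninth is B; the 6th of Bbm6 is G.
From B to G: 8 semitones over a sixth = minor.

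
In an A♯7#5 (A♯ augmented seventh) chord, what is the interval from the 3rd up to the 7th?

The chord tones of A♯ augmented seventh are A♯–C𝄪–E𝄪–G♯.
3rd = C𝄪; 7th = G♯.
C𝄪 up to G♯ is 6 semitones, a half step narrower than a perfect fifth, so the interval is diminished.

d5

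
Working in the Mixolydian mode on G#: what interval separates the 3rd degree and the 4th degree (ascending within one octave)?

minor second

Spelling the Mixolydian mode on G#: G# A# B# C# D# E# F#.
That puts B# below C#.
2 letter names make it a second; at 1 semitone (a half step narrower than major) the quality is minor.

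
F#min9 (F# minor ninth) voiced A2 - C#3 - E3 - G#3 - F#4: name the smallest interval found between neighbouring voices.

Adjacent intervals: A2→C#3 = major third; C#3→E3 = minor third; E3→G#3 = major third; G#3→F#4 = minor seventh.
The smallest is C#3 to E3, a minor third (3 semitones).

minor 3rd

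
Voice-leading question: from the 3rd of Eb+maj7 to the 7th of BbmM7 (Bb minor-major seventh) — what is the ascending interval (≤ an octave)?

The 3rd of Eb+maj7 is G; the 7th of BbmM7 (Bb minor-major seventh) is A.
G up to A spans 2 letter names and 2 semitones — a major second.

major 2nd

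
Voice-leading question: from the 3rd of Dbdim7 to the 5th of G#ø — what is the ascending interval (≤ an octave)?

augmented 6th

Dbdim7 has Fb as its 3rd, and G#ø has D as its 5th.
Fb up to D is 10 semitones, a half step wider than a major sixth, so the interval is augmented.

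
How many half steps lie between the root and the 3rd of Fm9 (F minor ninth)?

The chord tones of Fmin9 (F minor ninth) are F Ab C Eb G.
F to Ab is a minor third: 3 semitones.

3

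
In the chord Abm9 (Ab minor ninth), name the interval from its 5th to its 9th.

perfect fifth

Abmin9 is spelled Ab, Cb, Eb, Gb, Bb.
So we need the interval from Eb up to Bb.
Counting 5 letters and 7 half steps from Eb gives a perfect fifth.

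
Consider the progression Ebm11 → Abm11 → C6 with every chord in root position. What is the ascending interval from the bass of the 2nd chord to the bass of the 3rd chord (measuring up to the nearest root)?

The roots are Ab and C.
Counting 3 letters and 4 half steps from Ab gives a major third.

major third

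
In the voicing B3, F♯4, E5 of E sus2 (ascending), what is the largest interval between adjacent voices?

Adjacent intervals: B3→F♯4 = perfect fifth; F♯4→E5 = minor seventh.
The largest is F♯4 to E5, a minor seventh (10 semitones).

minor seventh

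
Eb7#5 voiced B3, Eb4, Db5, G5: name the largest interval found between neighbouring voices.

Adjacent intervals: B3→Eb4 = diminished fourth; Eb4→Db5 = minor seventh; Db5→G5 = augmented fourth.
The largest is Eb4 to Db5, a minor seventh (10 semitones).

minor seventh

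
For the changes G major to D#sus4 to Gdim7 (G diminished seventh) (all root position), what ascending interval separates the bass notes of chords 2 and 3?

The roots are D# and G.
4 letter names make it a fourth; at 4 semitones (a half step narrower than perfect) the quality is diminished.

d4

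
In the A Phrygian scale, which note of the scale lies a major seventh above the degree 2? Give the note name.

The scale is A Bb C D E F G.
The degree 2 is Bb; a major seventh above that is A — scale degree 1.

A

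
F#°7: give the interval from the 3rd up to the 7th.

F# diminished seventh is spelled F#, A, C, Eb.
So we need the interval from A up to Eb.
5 letter names make it a fifth; at 6 semitones (a half step narrower than perfect) the quality is diminished.

d5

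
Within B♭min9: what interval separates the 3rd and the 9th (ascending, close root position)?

The chord tones of B♭min9 are B♭-D♭-F-A♭-C.
That puts D♭ below C.
Counting 7 letters and 11 half steps from D♭ gives a major seventh.

major seventh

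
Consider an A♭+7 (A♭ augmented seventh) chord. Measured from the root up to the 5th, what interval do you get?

A5

The chord tones of A♭ augmented seventh are A♭ C E G♭.
That puts A♭ below E.
From A♭ to E: 8 semitones over a fifth = augmented.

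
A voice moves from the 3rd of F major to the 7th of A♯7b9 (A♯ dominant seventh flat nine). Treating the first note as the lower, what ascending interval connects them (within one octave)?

F major has A as its 3rd, and A♯7b9 (A♯ dominant seventh flat nine) has G♯ as its 7th.
From A to G♯ is 11 semitones, exactly the major seventh.

major seventh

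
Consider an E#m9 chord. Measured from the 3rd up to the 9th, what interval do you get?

M7

The chord tones of E# minor ninth are E#-G#-B#-D#-F##.
3rd = G#; 9th = F##.
Counting 7 letters and 11 half steps from G# gives a major seventh.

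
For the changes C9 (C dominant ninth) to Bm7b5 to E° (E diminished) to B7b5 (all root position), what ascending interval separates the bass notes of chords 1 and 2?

major seventh

The roots are C and B.
C up to B spans 7 letter names and 11 semitones — a major seventh.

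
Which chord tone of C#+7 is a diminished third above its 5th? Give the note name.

B

Spelling the chord: C#, E#, G##, B.
The 5th is G##. A diminished third above G## is B.
B is the chord's 7th.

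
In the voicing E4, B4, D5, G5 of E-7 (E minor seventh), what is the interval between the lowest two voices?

perfect fifth

Those voices are E4 and B4.
Counting 5 letters and 7 half steps from E gives a perfect fifth.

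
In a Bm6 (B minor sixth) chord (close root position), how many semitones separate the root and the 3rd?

B minor sixth: B D F♯ G♯.
B to D is a minor third: 3 semitones.

3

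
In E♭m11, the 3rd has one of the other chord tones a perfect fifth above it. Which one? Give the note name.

Db

Spelling the chord: E♭–G♭–B♭–D♭–F–A♭.
The 3rd is G♭. A perfect fifth above G♭ is D♭.
D♭ is the chord's 7th.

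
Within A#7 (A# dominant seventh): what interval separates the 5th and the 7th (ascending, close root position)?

A#7 is spelled A#–C##–E#–G#.
5th = E#; 7th = G#.
E# up to G# is 3 semitones, a half step narrower than a major third, so the interval is minor.

minor third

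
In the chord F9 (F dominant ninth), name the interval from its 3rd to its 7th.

The chord tones of F9 (F dominant ninth) are F–A–C–Eb–G.
The 3rd is A and the 7th is Eb.
5 letter names make it a fifth; at 6 semitones (a half step narrower than perfect) the quality is diminished.

diminished 5th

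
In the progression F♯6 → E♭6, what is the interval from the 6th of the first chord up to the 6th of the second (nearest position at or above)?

diminished seventh

The 6th of F♯6 is D♯; the 6th of E♭6 is C.
From D♯ to C: 9 semitones over a seventh = diminished.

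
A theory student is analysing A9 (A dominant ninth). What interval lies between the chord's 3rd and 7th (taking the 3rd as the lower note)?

Spelling the chord: A–C#–E–G–B.
The 3rd is C# and the 7th is G.
From C# to G: 6 semitones over a fifth = diminished.

diminished fifth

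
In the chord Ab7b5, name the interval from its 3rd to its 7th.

The chord tones of Ab7b5 are Ab–C–Ebb–Gb.
So we need the interval from C up to Gb.
From C to Gb: 6 semitones over a fifth = diminished.

d5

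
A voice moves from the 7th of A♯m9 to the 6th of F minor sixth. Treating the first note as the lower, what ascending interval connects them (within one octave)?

d5

A♯m9 has G♯ as its 7th, and F minor sixth has D as its 6th.
From G♯ to D: 6 semitones over a fifth = diminished.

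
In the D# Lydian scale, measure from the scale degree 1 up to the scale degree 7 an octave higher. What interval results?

D# lydian: D# E# F## G## A# B# C##.
The scale degree 1 is D# and the 7th degree (up an octave) is C##.
D# up to C## spans 14 letter names and 23 semitones — a major fourteenth.

M14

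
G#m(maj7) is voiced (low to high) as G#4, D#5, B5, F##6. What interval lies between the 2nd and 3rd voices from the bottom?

Those voices are D#5 and B5.
From D# to B: 8 semitones over a sixth = minor.

m6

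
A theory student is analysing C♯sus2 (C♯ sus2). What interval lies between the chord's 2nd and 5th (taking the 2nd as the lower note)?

perfect 4th

Spelling the chord: C♯, D♯, G♯.
The 2nd is D♯ and the 5th is G♯.
From D♯ to G♯ is 5 semitones, exactly the perfect fourth.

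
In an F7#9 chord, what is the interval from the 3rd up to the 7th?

diminished fifth

F7#9 is spelled F-A-C-E♭-G♯.
The 3rd is A and the 7th is E♭.
From A to E♭: 6 semitones over a fifth = diminished.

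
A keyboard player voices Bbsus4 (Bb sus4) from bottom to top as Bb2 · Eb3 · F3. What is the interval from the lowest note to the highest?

The outer voices are Bb2 and F3.
From Bb to F is 7 semitones, exactly the perfect fifth.

perfect fifth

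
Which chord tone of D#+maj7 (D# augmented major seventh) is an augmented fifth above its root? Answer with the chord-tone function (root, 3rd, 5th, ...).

5th

Spelling the chord: D# F## A## C##.
The root is D#. An augmented fifth above D# is A##.
A## is the chord's 5th.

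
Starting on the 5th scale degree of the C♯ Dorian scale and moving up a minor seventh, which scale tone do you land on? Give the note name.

The scale is C♯ D♯ E F♯ G♯ A♯ B.
The 5th scale degree is G♯; a minor seventh above that is F♯ — scale degree 4.

F#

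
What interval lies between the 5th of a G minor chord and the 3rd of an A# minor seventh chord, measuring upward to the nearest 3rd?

major seventh

G minor has D as its 5th, and A# minor seventh has C# as its 3rd.
From D to C# is 11 semitones, exactly the major seventh.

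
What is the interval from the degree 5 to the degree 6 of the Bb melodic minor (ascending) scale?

Spelling the Bb melodic minor (ascending) scale: Bb C Db Eb F G A.
Degree 5 = F; degree 6 = G.
From F to G is 2 semitones, exactly the major second.

M2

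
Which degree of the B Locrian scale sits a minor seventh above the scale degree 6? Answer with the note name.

F

The scale is B C D E F G A.
The scale degree 6 is G; a minor seventh above that is F — scale degree 5.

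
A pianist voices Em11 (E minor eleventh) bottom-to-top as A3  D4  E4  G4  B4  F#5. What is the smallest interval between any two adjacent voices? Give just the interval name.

major second

Adjacent intervals: A3→D4 = perfect fourth; D4→E4 = major second; E4→G4 = minor third; G4→B4 = major third; B4→F#5 = perfect fifth.
The smallest is D4 to E4, a major second (2 semitones).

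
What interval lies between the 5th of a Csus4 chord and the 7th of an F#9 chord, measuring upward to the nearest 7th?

major sixth

Csus4 has G as its 5th, and F#9 has E as its 7th.
From G to E is 9 semitones, exactly the major sixth.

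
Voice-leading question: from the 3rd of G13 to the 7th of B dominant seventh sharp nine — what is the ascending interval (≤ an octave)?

G13 has B as its 3rd, and B dominant seventh sharp nine has A as its 7th.
B up to A is 10 semitones, a half step narrower than a major seventh, so the interval is minor.

minor 7th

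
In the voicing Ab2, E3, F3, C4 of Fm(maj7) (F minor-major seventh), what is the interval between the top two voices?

perfect fifth

Those voices are F3 and C4.
F up to C spans 5 letter names and 7 semitones — a perfect fifth.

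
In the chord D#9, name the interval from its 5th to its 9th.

Spelling the chord: D#-F##-A#-C#-E#.
5th = A#; 9th = E#.
Counting 5 letters and 7 half steps from A# gives a perfect fifth.

perfect fifth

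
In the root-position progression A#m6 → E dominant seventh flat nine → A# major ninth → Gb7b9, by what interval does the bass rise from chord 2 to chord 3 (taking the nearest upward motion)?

A4

The roots are E and A#.
From E to A#: 6 semitones over a fourth = augmented.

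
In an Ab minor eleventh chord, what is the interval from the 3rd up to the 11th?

Abm11 (Ab minor eleventh) is spelled Ab–Cb–Eb–Gb–Bb–Db.
So we need the interval from Cb up to Db.
Counting 9 letters and 14 half steps from Cb gives a major ninth.

major ninth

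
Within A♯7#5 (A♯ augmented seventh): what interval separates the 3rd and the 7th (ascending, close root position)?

diminished 5th

A♯7#5 is spelled A♯ C𝄪 E𝄪 G♯.
That puts C𝄪 below G♯.
From C𝄪 to G♯: 6 semitones over a fifth = diminished.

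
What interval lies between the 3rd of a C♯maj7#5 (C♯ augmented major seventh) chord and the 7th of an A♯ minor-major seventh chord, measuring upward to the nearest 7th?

C♯maj7#5 (C♯ augmented major seventh) has E♯ as its 3rd, and A♯ minor-major seventh has G𝄪 as its 7th.
Counting 3 letters and 4 half steps from E♯ gives a major third.

major third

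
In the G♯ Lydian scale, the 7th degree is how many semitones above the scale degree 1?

The scale is G♯ A♯ B♯ C𝄪 D♯ E♯ F𝄪.
G♯ up to F𝄪 is a major seventh — 11 semitones.

11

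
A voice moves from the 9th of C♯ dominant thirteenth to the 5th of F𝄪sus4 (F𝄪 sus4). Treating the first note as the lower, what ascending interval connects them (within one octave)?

The 9th of C♯ dominant thirteenth is D♯; the 5th of F𝄪sus4 (F𝄪 sus4) is C𝄪.
D♯ up to C𝄪 spans 7 letter names and 11 semitones — a major seventh.

major seventh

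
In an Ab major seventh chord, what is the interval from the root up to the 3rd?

Ab major seventh: Ab, C, Eb, G.
So we need the interval from Ab up to C.
Counting 3 letters and 4 half steps from Ab gives a major third.

major 3rd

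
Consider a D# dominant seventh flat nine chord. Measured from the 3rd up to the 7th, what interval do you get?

D# dominant seventh flat nine: D# F## A# C# E.
3rd = F##; 7th = C#.
5 letter names make it a fifth; at 6 semitones (a half step narrower than perfect) the quality is diminished.

diminished fifth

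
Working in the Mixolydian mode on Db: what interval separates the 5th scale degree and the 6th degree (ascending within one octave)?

Spelling the Mixolydian mode on Db: Db Eb F Gb Ab Bb Cb.
The 5th scale degree is Ab and the 6th scale degree is Bb.
Counting 2 letters and 2 half steps from Ab gives a major second.

major second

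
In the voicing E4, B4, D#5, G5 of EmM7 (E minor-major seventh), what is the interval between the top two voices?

diminished 4th

Those voices are D#5 and G5.
4 letter names make it a fourth; at 4 semitones (a half step narrower than perfect) the quality is diminished.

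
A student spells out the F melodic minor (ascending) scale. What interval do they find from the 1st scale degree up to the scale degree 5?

perfect 5th

F melodic minor: F G Ab Bb C D E.
So we need the interval from F up to C.
F up to C spans 5 letter names and 7 semitones — a perfect fifth.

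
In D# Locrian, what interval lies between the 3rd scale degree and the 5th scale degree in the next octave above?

m10

Spelling D# Locrian: D# E F# G# A B C#.
So we need the interval from F# up to A.
10 letter names make it a tenth; at 15 semitones (a half step narrower than major) the quality is minor.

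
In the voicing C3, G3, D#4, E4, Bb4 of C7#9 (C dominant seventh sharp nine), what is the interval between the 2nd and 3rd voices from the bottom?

augmented fifth

Those voices are G3 and D#4.
From G to D#: 8 semitones over a fifth = augmented.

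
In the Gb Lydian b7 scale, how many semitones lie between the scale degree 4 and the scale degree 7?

4

The scale is Gb Ab Bb C Db Eb Fb.
C up to Fb is a diminished fourth — 4 semitones.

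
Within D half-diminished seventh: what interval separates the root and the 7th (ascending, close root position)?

m7

The chord tones of Dø (D half-diminished seventh) are D-F-Ab-C.
The root is D and the 7th is C.
D up to C is 10 semitones, a half step narrower than a major seventh, so the interval is minor.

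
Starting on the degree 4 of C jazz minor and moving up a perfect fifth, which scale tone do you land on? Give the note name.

The scale is C D Eb F G A B.
The degree 4 is F; a perfect fifth above that is C — scale degree 1.

C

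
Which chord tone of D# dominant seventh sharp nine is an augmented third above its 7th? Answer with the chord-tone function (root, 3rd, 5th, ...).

9th

Spelling the chord: D#-F##-A#-C#-E##.
The 7th is C#. An augmented third above C# is E##.
E## is the chord's 9th.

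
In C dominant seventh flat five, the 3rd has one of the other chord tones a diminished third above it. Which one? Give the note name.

Gb

C dominant seventh flat five: C-E-G♭-B♭.
The 3rd is E. A diminished third above E is G♭.
G♭ is the chord's 5th.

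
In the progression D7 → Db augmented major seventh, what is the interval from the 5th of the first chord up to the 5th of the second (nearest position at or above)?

The 5th of D7 is A; the 5th of Db augmented major seventh is A.
Counting 1 letters and 0 half steps from A gives a perfect unison.

perfect 1st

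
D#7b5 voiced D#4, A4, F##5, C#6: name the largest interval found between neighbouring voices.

Adjacent intervals: D#4→A4 = diminished fifth; A4→F##5 = augmented sixth; F##5→C#6 = diminished fifth.
The largest is A4 to F##5, an augmented sixth (10 semitones).

augmented sixth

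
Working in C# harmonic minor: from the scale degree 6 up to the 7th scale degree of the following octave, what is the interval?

augmented ninth

C# harmonic minor: C# D# E F# G# A B#.
The scale degree 6 is A and the 7th scale degree (up an octave) is B#.
A up to B# is 15 semitones, a half step wider than a major ninth, so the interval is augmented.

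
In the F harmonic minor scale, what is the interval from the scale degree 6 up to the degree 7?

Spelling the F harmonic minor scale: F G Ab Bb C Db E.
That puts Db below E.
Db up to E is 3 semitones, a half step wider than a major second, so the interval is augmented.

augmented second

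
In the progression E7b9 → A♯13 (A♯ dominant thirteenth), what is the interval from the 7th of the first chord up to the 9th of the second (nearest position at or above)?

A6

The 7th of E7b9 is D; the 9th of A♯13 (A♯ dominant thirteenth) is B♯.
D up to B♯ is 10 semitones, a half step wider than a major sixth, so the interval is augmented.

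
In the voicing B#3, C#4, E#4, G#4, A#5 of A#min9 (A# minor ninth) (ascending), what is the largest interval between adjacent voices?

M9

Adjacent intervals: B#3→C#4 = minor second; C#4→E#4 = major third; E#4→G#4 = minor third; G#4→A#5 = major ninth.
The largest is G#4 to A#5, a major ninth (14 semitones).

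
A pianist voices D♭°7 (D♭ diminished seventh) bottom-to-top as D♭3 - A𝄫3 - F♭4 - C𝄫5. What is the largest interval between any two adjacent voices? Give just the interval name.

major 6th

Adjacent intervals: D♭3→A𝄫3 = diminished fifth; A𝄫3→F♭4 = major sixth; F♭4→C𝄫5 = diminished fifth.
The largest is A𝄫3 to F♭4, a major sixth (9 semitones).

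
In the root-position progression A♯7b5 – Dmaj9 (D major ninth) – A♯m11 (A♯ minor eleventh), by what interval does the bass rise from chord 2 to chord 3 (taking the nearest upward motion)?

The roots are D and A♯.
From D to A♯: 8 semitones over a fifth = augmented.

augmented fifth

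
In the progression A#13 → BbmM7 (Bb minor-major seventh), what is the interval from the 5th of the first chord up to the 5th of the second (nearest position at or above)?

d2

The 5th of A#13 is E#; the 5th of BbmM7 (Bb minor-major seventh) is F.
From E# to F: 0 semitones over a second = diminished.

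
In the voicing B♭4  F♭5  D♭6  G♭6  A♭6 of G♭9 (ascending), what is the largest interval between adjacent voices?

major sixth

Adjacent intervals: B♭4→F♭5 = diminished fifth; F♭5→D♭6 = major sixth; D♭6→G♭6 = perfect fourth; G♭6→A♭6 = major second.
The largest is F♭5 to D♭6, a major sixth (9 semitones).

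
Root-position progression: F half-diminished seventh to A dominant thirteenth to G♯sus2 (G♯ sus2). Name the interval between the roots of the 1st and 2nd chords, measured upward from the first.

M3

The roots are F and A.
From F to A is 4 semitones, exactly the major third.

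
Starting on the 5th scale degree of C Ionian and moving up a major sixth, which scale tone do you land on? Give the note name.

The scale is C D E F G A B.
The 5th scale degree is G; a major sixth above that is E — scale degree 3.

E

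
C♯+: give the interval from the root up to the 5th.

augmented fifth

The chord tones of C♯aug are C♯, E♯, G𝄪.
So we need the interval from C♯ up to G𝄪.
C♯ up to G𝄪 is 8 semitones, a half step wider than a perfect fifth, so the interval is augmented.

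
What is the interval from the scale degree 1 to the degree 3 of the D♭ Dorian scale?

D♭ dorian: D♭ E♭ F♭ G♭ A♭ B♭ C♭.
That puts D♭ below F♭.
D♭ up to F♭ is 3 semitones, a half step narrower than a major third, so the interval is minor.

m3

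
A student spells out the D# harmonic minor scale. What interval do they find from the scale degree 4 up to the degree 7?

augmented fourth

The scale runs D# E# F# G# A# B C##.
So we need the interval from G# up to C##.
G# up to C## is 6 semitones, a half step wider than a perfect fourth, so the interval is augmented.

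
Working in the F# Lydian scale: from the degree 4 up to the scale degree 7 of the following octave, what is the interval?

perfect 11th

F# lydian: F# G# A# B# C# D# E#.
That puts B# below E#.
Counting 11 letters and 17 half steps from B# gives a perfect eleventh.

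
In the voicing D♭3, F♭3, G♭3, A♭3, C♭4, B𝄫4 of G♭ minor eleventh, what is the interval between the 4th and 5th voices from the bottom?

minor third

Those voices are A♭3 and C♭4.
A♭ up to C♭ is 3 semitones, a half step narrower than a major third, so the interval is minor.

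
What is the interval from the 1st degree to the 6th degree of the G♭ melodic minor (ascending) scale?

Spelling the G♭ melodic minor (ascending) scale: G♭ A♭ B𝄫 C♭ D♭ E♭ F.
1st degree = G♭; 6th scale degree = E♭.
Counting 6 letters and 9 half steps from G♭ gives a major sixth.

major sixth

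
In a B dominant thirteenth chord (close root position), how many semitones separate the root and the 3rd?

B13 (B dominant thirteenth): B-D#-F#-A-C#-G#.
B to D# is a major third: 4 semitones.

4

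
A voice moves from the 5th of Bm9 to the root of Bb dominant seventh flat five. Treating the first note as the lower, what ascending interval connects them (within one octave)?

The 5th of Bm9 is F#; the root of Bb dominant seventh flat five is Bb.
4 letter names make it a fourth; at 4 semitones (a half step narrower than perfect) the quality is diminished.

diminished 4th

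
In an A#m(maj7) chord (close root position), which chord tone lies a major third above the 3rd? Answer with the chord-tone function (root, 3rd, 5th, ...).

5th

Spelling the chord: A#–C#–E#–G##.
The 3rd is C#. A major third above C# is E#.
E# is the chord's 5th.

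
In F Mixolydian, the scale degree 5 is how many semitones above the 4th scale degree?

The scale is F G A Bb C D Eb.
Bb up to C is a major second — 2 semitones.

2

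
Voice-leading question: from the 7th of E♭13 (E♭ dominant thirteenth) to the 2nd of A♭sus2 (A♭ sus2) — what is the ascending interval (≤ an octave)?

E♭13 (E♭ dominant thirteenth) has D♭ as its 7th, and A♭sus2 (A♭ sus2) has B♭ as its 2nd.
Counting 6 letters and 9 half steps from D♭ gives a major sixth.

major 6th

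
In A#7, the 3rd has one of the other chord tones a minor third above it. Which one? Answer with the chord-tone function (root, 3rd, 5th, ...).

5th

A# dominant seventh is spelled A#–C##–E#–G#.
The 3rd is C##. A minor third above C## is E#.
E# is the chord's 5th.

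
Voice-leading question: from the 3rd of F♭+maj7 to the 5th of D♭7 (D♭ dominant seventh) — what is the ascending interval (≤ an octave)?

perfect unison

The 3rd of F♭+maj7 is A♭; the 5th of D♭7 (D♭ dominant seventh) is A♭.
From A♭ to A♭ is 0 semitones, exactly the perfect unison.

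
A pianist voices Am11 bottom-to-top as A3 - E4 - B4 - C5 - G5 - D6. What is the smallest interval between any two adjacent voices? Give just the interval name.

Adjacent intervals: A3→E4 = perfect fifth; E4→B4 = perfect fifth; B4→C5 = minor second; C5→G5 = perfect fifth; G5→D6 = perfect fifth.
The smallest is B4 to C5, a minor second (1 semitone).

m2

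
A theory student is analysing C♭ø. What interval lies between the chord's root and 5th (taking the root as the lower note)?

diminished fifth

Spelling the chord: C♭-E𝄫-G𝄫-B𝄫.
Root = C♭; 5th = G𝄫.
5 letter names make it a fifth; at 6 semitones (a half step narrower than perfect) the quality is diminished.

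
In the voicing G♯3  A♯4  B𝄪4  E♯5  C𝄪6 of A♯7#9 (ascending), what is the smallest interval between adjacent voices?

augmented 2nd

Adjacent intervals: G♯3→A♯4 = major ninth; A♯4→B𝄪4 = augmented second; B𝄪4→E♯5 = diminished fourth; E♯5→C𝄪6 = major sixth.
The smallest is A♯4 to B𝄪4, an augmented second (3 semitones).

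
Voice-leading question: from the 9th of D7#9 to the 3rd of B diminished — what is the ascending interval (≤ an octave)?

diminished 7th

The 9th of D7#9 is E♯; the 3rd of B diminished is D.
7 letter names make it a seventh; at 9 semitones (a whole step narrower than major) the quality is diminished.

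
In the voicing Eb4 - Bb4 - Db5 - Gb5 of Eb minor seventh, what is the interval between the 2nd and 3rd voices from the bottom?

Those voices are Bb4 and Db5.
3 letter names make it a third; at 3 semitones (a half step narrower than major) the quality is minor.

minor third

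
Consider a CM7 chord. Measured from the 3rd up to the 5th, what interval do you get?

CM7 (C major seventh): C–E–G–B.
That puts E below G.
3 letter names make it a third; at 3 semitones (a half step narrower than major) the quality is minor.

minor 3rd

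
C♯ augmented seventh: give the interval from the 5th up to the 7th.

C♯ augmented seventh: C♯-E♯-G𝄪-B.
That puts G𝄪 below B.
From G𝄪 to B: 2 semitones over a third = diminished.

diminished 3rd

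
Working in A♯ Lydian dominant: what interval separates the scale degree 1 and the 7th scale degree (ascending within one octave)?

minor seventh

Spelling A♯ Lydian dominant: A♯ B♯ C𝄪 D𝄪 E♯ F𝄪 G♯.
So we need the interval from A♯ up to G♯.
A♯ up to G♯ is 10 semitones, a half step narrower than a major seventh, so the interval is minor.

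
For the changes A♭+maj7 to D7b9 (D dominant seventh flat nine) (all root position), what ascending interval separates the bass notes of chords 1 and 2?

augmented fourth

The roots are A♭ and D.
From A♭ to D: 6 semitones over a fourth = augmented.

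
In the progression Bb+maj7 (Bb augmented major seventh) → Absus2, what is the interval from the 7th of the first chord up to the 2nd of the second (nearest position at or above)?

minor 2nd

Bb+maj7 (Bb augmented major seventh) has A as its 7th, and Absus2 has Bb as its 2nd.
2 letter names make it a second; at 1 semitone (a half step narrower than major) the quality is minor.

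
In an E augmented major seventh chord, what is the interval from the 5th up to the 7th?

The chord tones of E+maj7 are E G♯ B♯ D♯.
5th = B♯; 7th = D♯.
From B♯ to D♯: 3 semitones over a third = minor.

minor 3rd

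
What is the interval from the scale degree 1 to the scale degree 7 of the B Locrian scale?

minor seventh

Spelling the B Locrian scale: B C D E F G A.
Scale degree 1 = B; scale degree 7 = A.
B up to A is 10 semitones, a half step narrower than a major seventh, so the interval is minor.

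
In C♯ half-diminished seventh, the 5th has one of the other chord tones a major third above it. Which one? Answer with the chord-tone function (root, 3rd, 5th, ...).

C♯ø7 is spelled C♯ E G B.
The 5th is G. A major third above G is B.
B is the chord's 7th.

7th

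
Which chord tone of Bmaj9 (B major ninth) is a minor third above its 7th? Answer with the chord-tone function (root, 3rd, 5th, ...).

B major ninth is spelled B-D♯-F♯-A♯-C♯.
The 7th is A♯. A minor third above A♯ is C♯.
C♯ is the chord's 9th.

9th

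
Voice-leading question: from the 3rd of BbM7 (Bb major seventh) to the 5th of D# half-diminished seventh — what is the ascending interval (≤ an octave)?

BbM7 (Bb major seventh) has D as its 3rd, and D# half-diminished seventh has A as its 5th.
From D to A is 7 semitones, exactly the perfect fifth.

perfect 5th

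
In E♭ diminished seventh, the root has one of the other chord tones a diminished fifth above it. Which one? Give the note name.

Spelling the chord: E♭, G♭, B𝄫, D𝄫.
The root is E♭. A diminished fifth above E♭ is B𝄫.
B𝄫 is the chord's 5th.

Bbb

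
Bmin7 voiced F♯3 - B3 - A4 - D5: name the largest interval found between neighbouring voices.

Adjacent intervals: F♯3→B3 = perfect fourth; B3→A4 = minor seventh; A4→D5 = perfect fourth.
The largest is B3 to A4, a minor seventh (10 semitones).

minor seventh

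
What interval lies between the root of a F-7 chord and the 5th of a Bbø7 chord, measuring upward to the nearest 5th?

F-7 has F as its root, and Bbø7 has Fb as its 5th.
F up to Fb is 11 semitones, a half step narrower than a perfect octave, so the interval is diminished.

diminished octave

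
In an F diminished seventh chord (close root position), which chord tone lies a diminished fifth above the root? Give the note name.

Spelling the chord: F, Ab, Cb, Ebb.
The root is F. A diminished fifth above F is Cb.
Cb is the chord's 5th.

Cb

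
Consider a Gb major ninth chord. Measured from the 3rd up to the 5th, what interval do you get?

m3

Gbmaj9 is spelled Gb, Bb, Db, F, Ab.
That puts Bb below Db.
From Bb to Db: 3 semitones over a third = minor.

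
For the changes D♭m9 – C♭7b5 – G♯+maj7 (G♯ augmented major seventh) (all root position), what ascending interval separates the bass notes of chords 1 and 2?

The roots are D♭ and C♭.
7 letter names make it a seventh; at 10 semitones (a half step narrower than major) the quality is minor.

minor seventh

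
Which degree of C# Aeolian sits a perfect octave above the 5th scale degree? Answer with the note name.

The scale is C# D# E F# G# A B.
The 5th scale degree is G#; a perfect octave above that is G# — scale degree 5.

G#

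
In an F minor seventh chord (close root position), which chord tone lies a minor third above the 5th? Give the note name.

Eb

Fmin7 is spelled F, A♭, C, E♭.
The 5th is C. A minor third above C is E♭.
E♭ is the chord's 7th.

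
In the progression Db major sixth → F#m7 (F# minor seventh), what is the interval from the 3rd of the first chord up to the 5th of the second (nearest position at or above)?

augmented 5th

The 3rd of Db major sixth is F; the 5th of F#m7 (F# minor seventh) is C#.
From F to C#: 8 semitones over a fifth = augmented.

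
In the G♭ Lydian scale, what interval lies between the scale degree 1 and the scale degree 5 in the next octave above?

P12

The scale runs G♭ A♭ B♭ C D♭ E♭ F.
So we need the interval from G♭ up to D♭.
G♭ up to D♭ spans 12 letter names and 19 semitones — a perfect twelfth.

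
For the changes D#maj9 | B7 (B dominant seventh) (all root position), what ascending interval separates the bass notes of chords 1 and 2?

minor 6th

The roots are D# and B.
D# up to B is 8 semitones, a half step narrower than a major sixth, so the interval is minor.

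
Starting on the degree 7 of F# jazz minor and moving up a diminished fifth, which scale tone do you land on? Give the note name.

B

The scale is F# G# A B C# D# E#.
The degree 7 is E#; a diminished fifth above that is B — scale degree 4.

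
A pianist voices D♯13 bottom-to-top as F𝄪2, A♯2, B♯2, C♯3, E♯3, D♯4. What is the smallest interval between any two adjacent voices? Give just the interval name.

Adjacent intervals: F𝄪2→A♯2 = minor third; A♯2→B♯2 = major second; B♯2→C♯3 = minor second; C♯3→E♯3 = major third; E♯3→D♯4 = minor seventh.
The smallest is B♯2 to C♯3, a minor second (1 semitone).

minor second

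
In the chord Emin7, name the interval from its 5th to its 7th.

Spelling the chord: E-G-B-D.
The 5th is B and the 7th is D.
B up to D is 3 semitones, a half step narrower than a major third, so the interval is minor.

m3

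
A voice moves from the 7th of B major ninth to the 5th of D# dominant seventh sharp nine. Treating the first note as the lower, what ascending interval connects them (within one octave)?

The 7th of B major ninth is A#; the 5th of D# dominant seventh sharp nine is A#.
Counting 1 letters and 0 half steps from A# gives a perfect unison.

perfect 1st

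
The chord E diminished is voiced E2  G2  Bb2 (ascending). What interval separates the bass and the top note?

The outer voices are E2 and Bb2.
5 letter names make it a fifth; at 6 semitones (a half step narrower than perfect) the quality is diminished.

diminished 5th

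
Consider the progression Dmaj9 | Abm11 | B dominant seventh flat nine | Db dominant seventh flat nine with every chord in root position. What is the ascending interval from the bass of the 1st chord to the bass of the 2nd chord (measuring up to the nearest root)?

The roots are D and Ab.
5 letter names make it a fifth; at 6 semitones (a half step narrower than perfect) the quality is diminished.

d5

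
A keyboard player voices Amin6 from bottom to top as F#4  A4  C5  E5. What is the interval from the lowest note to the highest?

The outer voices are F#4 and E5.
From F# to E: 10 semitones over a seventh = minor.

minor seventh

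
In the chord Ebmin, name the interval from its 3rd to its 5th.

The chord tones of Eb minor are Eb-Gb-Bb.
That puts Gb below Bb.
Gb up to Bb spans 3 letter names and 4 semitones — a major third.

major third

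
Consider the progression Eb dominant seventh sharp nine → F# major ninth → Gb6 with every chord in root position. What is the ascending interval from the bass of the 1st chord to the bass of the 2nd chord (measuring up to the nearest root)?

augmented 2nd

The roots are Eb and F#.
2 letter names make it a second; at 3 semitones (a half step wider than major) the quality is augmented.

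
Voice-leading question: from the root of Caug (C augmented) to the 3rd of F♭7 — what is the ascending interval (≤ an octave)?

minor sixth

The root of Caug (C augmented) is C; the 3rd of F♭7 is A♭.
6 letter names make it a sixth; at 8 semitones (a half step narrower than major) the quality is minor.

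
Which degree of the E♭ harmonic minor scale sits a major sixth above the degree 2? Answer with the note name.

D

The scale is E♭ F G♭ A♭ B♭ C♭ D.
The degree 2 is F; a major sixth above that is D — scale degree 7.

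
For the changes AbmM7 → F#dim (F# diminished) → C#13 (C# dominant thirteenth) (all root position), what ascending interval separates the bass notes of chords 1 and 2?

The roots are Ab and F#.
From Ab to F#: 10 semitones over a sixth = augmented.

A6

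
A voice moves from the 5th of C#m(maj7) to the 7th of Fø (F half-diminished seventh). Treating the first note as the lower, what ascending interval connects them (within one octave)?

diminished sixth

C#m(maj7) has G# as its 5th, and Fø (F half-diminished seventh) has Eb as its 7th.
6 letter names make it a sixth; at 7 semitones (a whole step narrower than major) the quality is diminished.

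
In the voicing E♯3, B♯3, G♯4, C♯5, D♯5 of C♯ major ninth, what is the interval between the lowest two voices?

Those voices are E♯3 and B♯3.
Counting 5 letters and 7 half steps from E♯ gives a perfect fifth.

perfect fifth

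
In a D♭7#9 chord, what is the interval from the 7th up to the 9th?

The chord tones of D♭7#9 are D♭–F–A♭–C♭–E.
The 7th is C♭ and the 9th is E.
From C♭ to E: 5 semitones over a third = augmented.

augmented 3rd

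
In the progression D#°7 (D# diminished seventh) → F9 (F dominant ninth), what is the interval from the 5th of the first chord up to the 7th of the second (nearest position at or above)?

d5

The 5th of D#°7 (D# diminished seventh) is A; the 7th of F9 (F dominant ninth) is Eb.
A up to Eb is 6 semitones, a half step narrower than a perfect fifth, so the interval is diminished.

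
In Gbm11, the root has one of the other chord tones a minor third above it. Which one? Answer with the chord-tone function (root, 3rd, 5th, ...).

The chord tones of Gbm11 are Gb-Bbb-Db-Fb-Ab-Cb.
The root is Gb. A minor third above Gb is Bbb.
Bbb is the chord's 3rd.

3rd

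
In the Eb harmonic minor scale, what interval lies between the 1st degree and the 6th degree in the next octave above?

The scale runs Eb F Gb Ab Bb Cb D.
That puts Eb below Cb.
Eb up to Cb is 20 semitones, a half step narrower than a major thirteenth, so the interval is minor.

m13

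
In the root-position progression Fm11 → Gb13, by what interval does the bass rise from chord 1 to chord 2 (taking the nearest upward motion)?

minor second

The roots are F and Gb.
2 letter names make it a second; at 1 semitone (a half step narrower than major) the quality is minor.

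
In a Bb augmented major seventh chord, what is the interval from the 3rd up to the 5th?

Spelling the chord: Bb D F# A.
So we need the interval from D up to F#.
Counting 3 letters and 4 half steps from D gives a major third.

major third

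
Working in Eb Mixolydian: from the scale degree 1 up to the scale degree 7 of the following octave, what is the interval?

The scale runs Eb F G Ab Bb C Db.
The scale degree 1 is Eb and the degree 7 (up an octave) is Db.
Eb up to Db is 22 semitones, a half step narrower than a major fourteenth, so the interval is minor.

minor fourteenth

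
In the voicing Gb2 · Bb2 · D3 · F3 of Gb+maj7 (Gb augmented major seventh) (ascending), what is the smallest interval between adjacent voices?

minor third

Adjacent intervals: Gb2→Bb2 = major third; Bb2→D3 = major third; D3→F3 = minor third.
The smallest is D3 to F3, a minor third (3 semitones).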